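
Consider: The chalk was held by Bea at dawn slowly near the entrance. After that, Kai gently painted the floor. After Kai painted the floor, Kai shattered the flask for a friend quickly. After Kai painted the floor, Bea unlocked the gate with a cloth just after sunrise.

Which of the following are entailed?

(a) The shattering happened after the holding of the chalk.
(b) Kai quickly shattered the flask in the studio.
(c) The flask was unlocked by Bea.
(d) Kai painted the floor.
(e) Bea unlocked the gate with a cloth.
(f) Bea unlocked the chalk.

(a) Entailed — the narrative places the holding before the shattering.
(b) Not entailed — 'in the studio' adds information not in the original event.
(c) Not entailed — Bea unlocked the gate, not the flask; the flask belongs to the shattering event.
(d) Entailed — the original entails any weakening of itself; this just drops 'gently'.
(e) Entailed — dropping 'just after sunrise' leaves a sub-description the original still satisfies.
(f) Not entailed — Bea unlocked the gate, not the chalk; the chalk belongs to the holding event.

(a), (d), (e)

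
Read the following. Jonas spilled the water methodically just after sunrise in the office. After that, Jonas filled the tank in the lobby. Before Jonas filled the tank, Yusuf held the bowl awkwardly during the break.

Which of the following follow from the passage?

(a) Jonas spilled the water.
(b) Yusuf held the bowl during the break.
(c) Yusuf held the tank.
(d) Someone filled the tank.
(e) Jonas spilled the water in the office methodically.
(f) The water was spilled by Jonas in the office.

(a) Entailed — dropping 'in the office', 'methodically', 'just after sunrise' leaves a sub-description the original still satisfies.
(b) Entailed — the original entails any weakening of itself; this just drops 'awkwardly'.
(c) Not entailed — Yusuf held the bowl, not the tank; the tank belongs to the filling event.
(d) Entailed — dropping 'in the lobby' and generalizing the agent leaves a sub-description the original still satisfies.
(e) Entailed — this follows by dropping conjuncts from the spilling event's description.
(f) Entailed — dropping 'methodically', 'just after sunrise' leaves a sub-description the original still satisfies.

(a), (b), (d), (e), (f)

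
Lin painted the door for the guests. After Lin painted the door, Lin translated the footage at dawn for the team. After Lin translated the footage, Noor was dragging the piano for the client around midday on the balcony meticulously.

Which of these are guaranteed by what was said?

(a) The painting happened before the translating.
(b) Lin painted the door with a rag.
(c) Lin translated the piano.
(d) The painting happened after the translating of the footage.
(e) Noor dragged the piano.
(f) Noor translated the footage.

(a), (e)

(a) Entailed — the narrative places the painting before the translating.
(b) Not entailed — 'with a rag' adds information not in the original event.
(c) Not entailed — Lin translated the footage, not the piano; the piano belongs to the dragging event.
(d) Not entailed — the narrative places the painting before the translating, not after.
(e) Entailed — 'drag' is an activity; 'was dragging' entails that some dragging happened, so 'dragged' holds.
(f) Not entailed — the passage has Lin translating the footage, not Noor.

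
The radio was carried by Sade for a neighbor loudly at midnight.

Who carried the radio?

'Sade' marks the agent of the carrying event.

Sade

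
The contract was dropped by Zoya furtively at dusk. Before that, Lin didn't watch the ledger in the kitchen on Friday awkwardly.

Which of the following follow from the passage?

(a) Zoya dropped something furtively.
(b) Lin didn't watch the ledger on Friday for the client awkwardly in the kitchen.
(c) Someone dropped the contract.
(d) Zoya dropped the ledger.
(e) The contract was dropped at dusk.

(a), (b), (c), (e)

(a) Entailed — the original entails any weakening of itself; this just drops 'at dusk' and generalizes the patient.
(b) Entailed — under negation, adding a further restriction is entailed: if no such watching event occurred, none occurred for the client either.
(c) Entailed — the original entails any weakening of itself; this just drops 'at dusk', 'furtively' and generalizes the agent.
(d) Not entailed — Zoya dropped the contract, not the ledger; the ledger belongs to the watching event.
(e) Entailed — this follows by dropping conjuncts from the dropping event's description.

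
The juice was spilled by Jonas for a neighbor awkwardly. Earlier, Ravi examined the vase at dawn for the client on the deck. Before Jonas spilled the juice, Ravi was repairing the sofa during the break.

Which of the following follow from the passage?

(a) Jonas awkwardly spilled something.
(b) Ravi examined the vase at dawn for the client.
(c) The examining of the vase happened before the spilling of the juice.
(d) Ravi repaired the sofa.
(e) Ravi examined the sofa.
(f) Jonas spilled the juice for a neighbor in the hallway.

(a) Entailed — the original entails any weakening of itself; this just drops 'for a neighbor' and generalizes the patient.
(b) Entailed — this follows by dropping conjuncts from the examining event's description.
(c) Entailed — the narrative places the examining before the spilling.
(d) Not entailed — 'was repairing' is progressive on an accomplishment; it does not entail the completed 'repaired'.
(e) Not entailed — Ravi examined the vase, not the sofa; the sofa belongs to the repairing event.
(f) Not entailed — 'in the hallway' adds information not in the original event.

(a), (b), (c)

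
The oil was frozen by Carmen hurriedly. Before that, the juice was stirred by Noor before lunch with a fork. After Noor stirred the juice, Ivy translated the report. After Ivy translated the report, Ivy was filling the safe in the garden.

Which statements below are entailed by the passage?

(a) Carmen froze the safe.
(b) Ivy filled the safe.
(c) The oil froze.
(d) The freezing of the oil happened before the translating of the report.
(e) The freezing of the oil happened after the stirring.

(a) Not entailed — Carmen froze the oil, not the safe; the safe belongs to the filling event.
(b) Not entailed — 'was filling' is progressive on an accomplishment; it does not entail the completed 'filled'.
(c) Entailed — 'Carmen froze the oil' is causative; it entails the inchoative 'the oil froze'.
(d) Not entailed — the narrative doesn't order the freezing relative to the translating.
(e) Entailed — the narrative places the stirring before the freezing.

(c), (e)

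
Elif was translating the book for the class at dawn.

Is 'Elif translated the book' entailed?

no

'was translating' is progressive; for an accomplishment like 'translate the book', it doesn't entail completion.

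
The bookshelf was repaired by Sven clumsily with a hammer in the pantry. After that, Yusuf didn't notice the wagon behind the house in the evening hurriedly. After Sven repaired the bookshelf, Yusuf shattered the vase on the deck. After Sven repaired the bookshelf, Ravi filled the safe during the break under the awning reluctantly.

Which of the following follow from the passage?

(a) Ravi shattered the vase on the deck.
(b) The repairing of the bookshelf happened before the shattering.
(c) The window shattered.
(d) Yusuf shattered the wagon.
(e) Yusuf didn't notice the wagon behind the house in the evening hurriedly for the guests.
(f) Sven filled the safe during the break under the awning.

(a) Not entailed — the passage has Yusuf shattering the vase, not Ravi.
(b) Entailed — the narrative places the repairing before the shattering.
(c) Not entailed — the vase is what shattered, not the window.
(d) Not entailed — Yusuf shattered the vase, not the wagon; the wagon belongs to the noticing event.
(e) Entailed — under negation, adding a further restriction is entailed: if no such noticing event occurred, none occurred for the guests either.
(f) Not entailed — the passage has Ravi filling the safe, not Sven.

(b), (e)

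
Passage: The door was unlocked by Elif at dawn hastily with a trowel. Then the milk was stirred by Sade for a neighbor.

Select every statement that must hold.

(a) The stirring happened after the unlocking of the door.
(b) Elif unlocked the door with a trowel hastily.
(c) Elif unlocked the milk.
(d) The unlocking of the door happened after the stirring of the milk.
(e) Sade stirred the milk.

(a) Entailed — the narrative places the unlocking before the stirring.
(b) Entailed — this follows by dropping conjuncts from the unlocking event's description.
(c) Not entailed — Elif unlocked the door, not the milk; the milk belongs to the stirring event.
(d) Not entailed — the narrative places the unlocking before the stirring, not after.
(e) Entailed — every conjunct here is already in the original stirring event.

(a), (b), (e)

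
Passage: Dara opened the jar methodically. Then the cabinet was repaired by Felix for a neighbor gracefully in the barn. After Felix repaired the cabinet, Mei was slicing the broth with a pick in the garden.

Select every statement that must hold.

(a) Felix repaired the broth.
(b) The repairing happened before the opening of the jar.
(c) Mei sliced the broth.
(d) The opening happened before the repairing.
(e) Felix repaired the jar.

(d)

(a) Not entailed — Felix repaired the cabinet, not the broth; the broth belongs to the slicing event.
(b) Not entailed — the narrative places the opening before the repairing, not after.
(c) Not entailed — 'was slicing' is progressive on an accomplishment; it does not entail the completed 'sliced'.
(d) Entailed — the narrative places the opening before the repairing.
(e) Not entailed — Felix repaired the cabinet, not the jar; the jar belongs to the opening event.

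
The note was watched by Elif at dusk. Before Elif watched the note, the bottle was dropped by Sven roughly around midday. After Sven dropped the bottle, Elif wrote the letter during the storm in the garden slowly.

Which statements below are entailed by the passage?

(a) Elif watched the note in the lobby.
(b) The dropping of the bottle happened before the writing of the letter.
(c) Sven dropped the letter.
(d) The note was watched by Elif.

(b), (d)

(a) Not entailed — 'in the lobby' adds information not in the original event.
(b) Entailed — the narrative places the dropping before the writing.
(c) Not entailed — Sven dropped the bottle, not the letter; the letter belongs to the writing event.
(d) Entailed — the original entails any weakening of itself; this just drops 'at dusk'.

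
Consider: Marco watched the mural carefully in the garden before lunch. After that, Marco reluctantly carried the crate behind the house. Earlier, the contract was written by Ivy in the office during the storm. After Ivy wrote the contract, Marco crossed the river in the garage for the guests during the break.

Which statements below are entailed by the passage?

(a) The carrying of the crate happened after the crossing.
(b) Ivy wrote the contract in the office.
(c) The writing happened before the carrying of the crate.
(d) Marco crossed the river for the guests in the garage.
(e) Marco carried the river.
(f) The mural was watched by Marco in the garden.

(a) Not entailed — the narrative doesn't order the crossing relative to the carrying.
(b) Entailed — every conjunct here is already in the original writing event.
(c) Entailed — the narrative places the writing before the carrying.
(d) Entailed — every conjunct here is already in the original crossing event.
(e) Not entailed — Marco carried the crate, not the river; the river belongs to the crossing event.
(f) Entailed — this follows by dropping conjuncts from the watching event's description.

(b), (c), (d), (f)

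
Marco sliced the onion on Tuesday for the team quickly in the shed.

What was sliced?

the onion

'the onion' marks the patient of the slicing event.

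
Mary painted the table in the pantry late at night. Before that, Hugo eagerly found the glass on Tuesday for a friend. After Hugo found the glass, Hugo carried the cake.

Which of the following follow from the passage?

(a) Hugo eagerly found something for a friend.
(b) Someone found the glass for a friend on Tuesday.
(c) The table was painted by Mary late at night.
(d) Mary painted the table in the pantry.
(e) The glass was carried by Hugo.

(a) Entailed — the original entails any weakening of itself; this just drops 'on Tuesday' and generalizes the patient.
(b) Entailed — this follows by dropping conjuncts from the finding event's description.
(c) Entailed — the original entails any weakening of itself; this just drops 'in the pantry'.
(d) Entailed — dropping 'late at night' leaves a sub-description the original still satisfies.
(e) Not entailed — Hugo carried the cake, not the glass; the glass belongs to the finding event.

(a), (b), (c), (d)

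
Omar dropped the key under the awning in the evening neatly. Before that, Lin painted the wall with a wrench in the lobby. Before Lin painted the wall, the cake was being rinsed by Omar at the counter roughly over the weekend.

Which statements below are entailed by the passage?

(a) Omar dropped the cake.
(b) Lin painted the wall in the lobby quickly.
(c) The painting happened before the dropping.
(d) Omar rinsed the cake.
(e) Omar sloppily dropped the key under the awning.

(c), (d)

(a) Not entailed — Omar dropped the key, not the cake; the cake belongs to the rinsing event.
(b) Not entailed — 'quickly' adds information not in the original event.
(c) Entailed — the narrative places the painting before the dropping.
(d) Entailed — 'rinse' is an activity; 'was rinsing' entails that some rinsing happened, so 'rinsed' holds.
(e) Not entailed — 'sloppily' adds a manner not in (and inconsistent with) the original.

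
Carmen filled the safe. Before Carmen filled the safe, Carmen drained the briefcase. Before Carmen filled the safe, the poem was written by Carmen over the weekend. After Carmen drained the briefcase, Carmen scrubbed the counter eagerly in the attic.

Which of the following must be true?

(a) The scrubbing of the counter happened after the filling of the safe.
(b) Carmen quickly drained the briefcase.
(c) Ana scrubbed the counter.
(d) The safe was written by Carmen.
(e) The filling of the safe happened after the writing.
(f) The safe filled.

(e), (f)

(a) Not entailed — the narrative doesn't order the filling relative to the scrubbing.
(b) Not entailed — 'quickly' adds information not in the original event.
(c) Not entailed — the passage has Carmen scrubbing the counter, not Ana.
(d) Not entailed — Carmen wrote the poem, not the safe; the safe belongs to the filling event.
(e) Entailed — the narrative places the writing before the filling.
(f) Entailed — 'Carmen filled the safe' is causative; it entails the inchoative 'the safe filled'.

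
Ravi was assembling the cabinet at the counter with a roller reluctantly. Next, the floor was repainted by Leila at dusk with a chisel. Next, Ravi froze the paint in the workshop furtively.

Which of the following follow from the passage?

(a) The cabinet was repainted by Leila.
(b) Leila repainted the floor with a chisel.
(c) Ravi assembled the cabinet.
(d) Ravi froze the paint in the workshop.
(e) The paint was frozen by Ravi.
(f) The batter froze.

(b), (d), (e)

(a) Not entailed — Leila repainted the floor, not the cabinet; the cabinet belongs to the assembling event.
(b) Entailed — every conjunct here is already in the original repainting event.
(c) Not entailed — 'was assembling' is progressive on an accomplishment; it does not entail the completed 'assembled'.
(d) Entailed — every conjunct here is already in the original freezing event.
(e) Entailed — this follows by dropping conjuncts from the freezing event's description.
(f) Not entailed — the paint is what froze, not the batter.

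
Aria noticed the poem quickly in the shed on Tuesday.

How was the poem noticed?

quickly

'quickly' marks the manner of the noticing event.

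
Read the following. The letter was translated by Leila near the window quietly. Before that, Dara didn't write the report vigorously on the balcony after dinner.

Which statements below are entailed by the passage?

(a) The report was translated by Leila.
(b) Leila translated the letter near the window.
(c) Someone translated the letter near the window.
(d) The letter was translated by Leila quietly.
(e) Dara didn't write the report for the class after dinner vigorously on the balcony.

(a) Not entailed — Leila translated the letter, not the report; the report belongs to the writing event.
(b) Entailed — the original entails any weakening of itself; this just drops 'quietly'.
(c) Entailed — every conjunct here is already in the original translating event.
(d) Entailed — this follows by dropping conjuncts from the translating event's description.
(e) Entailed — under negation, adding a further restriction is entailed: if no such writing event occurred, none occurred for the class either.

(b), (c), (d), (e)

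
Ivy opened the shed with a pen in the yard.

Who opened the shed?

Ivy

'Ivy' marks the agent of the opening event.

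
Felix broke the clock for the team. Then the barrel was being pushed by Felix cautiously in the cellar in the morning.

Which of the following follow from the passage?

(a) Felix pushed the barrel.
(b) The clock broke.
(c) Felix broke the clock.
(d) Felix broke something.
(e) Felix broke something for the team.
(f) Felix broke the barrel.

(a), (b), (c), (d), (e)

(a) Entailed — 'push' is an activity; 'was pushing' entails that some pushing happened, so 'pushed' holds.
(b) Entailed — 'Felix broke the clock' is causative; it entails the inchoative 'the clock broke'.
(c) Entailed — the original entails any weakening of itself; this just drops 'for the team'.
(d) Entailed — the original entails any weakening of itself; this just drops 'for the team' and generalizes the patient.
(e) Entailed — generalizing the patient leaves a sub-description the original still satisfies.
(f) Not entailed — Felix broke the clock, not the barrel; the barrel belongs to the pushing event.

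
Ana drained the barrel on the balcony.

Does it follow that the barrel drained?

'Ana drained the barrel' is the causative; it entails the inchoative 'the barrel drained'.

yes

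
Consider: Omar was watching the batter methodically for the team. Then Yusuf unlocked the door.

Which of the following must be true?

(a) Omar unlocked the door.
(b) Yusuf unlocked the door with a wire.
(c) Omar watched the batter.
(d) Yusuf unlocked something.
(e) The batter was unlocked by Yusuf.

(a) Not entailed — the passage has Yusuf unlocking the door, not Omar.
(b) Not entailed — 'with a wire' adds information not in the original event.
(c) Entailed — 'watch' is an activity; 'was watching' entails that some watching happened, so 'watched' holds.
(d) Entailed — every conjunct here is already in the original unlocking event.
(e) Not entailed — Yusuf unlocked the door, not the batter; the batter belongs to the watching event.

(c), (d)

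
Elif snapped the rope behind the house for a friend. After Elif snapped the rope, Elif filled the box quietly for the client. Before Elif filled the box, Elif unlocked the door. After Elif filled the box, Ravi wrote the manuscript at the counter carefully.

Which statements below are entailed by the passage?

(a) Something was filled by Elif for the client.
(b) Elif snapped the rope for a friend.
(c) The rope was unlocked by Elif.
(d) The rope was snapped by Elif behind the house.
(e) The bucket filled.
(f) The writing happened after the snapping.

(a), (b), (d), (f)

(a) Entailed — the original entails any weakening of itself; this just drops 'quietly' and generalizes the patient.
(b) Entailed — every conjunct here is already in the original snapping event.
(c) Not entailed — Elif unlocked the door, not the rope; the rope belongs to the snapping event.
(d) Entailed — dropping 'for a friend' leaves a sub-description the original still satisfies.
(e) Not entailed — the box is what filled, not the bucket.
(f) Entailed — the narrative places the snapping before the writing.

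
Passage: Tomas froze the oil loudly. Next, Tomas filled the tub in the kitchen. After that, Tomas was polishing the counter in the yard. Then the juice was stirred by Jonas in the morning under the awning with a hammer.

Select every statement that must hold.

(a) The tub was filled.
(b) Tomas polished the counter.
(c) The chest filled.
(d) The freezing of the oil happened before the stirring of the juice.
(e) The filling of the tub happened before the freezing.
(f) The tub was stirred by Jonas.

(a) Entailed — every conjunct here is already in the original filling event.
(b) Entailed — 'polish' is an activity; 'was polishing' entails that some polishing happened, so 'polished' holds.
(c) Not entailed — the tub is what filled, not the chest.
(d) Entailed — the narrative places the freezing before the stirring.
(e) Not entailed — the narrative places the freezing before the filling, not after.
(f) Not entailed — Jonas stirred the juice, not the tub; the tub belongs to the filling event.

(a), (b), (d)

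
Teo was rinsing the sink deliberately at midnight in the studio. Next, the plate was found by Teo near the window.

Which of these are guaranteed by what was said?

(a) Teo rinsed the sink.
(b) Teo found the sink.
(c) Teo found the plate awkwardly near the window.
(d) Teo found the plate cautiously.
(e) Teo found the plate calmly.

(a)

(a) Entailed — 'rinse' is an activity; 'was rinsing' entails that some rinsing happened, so 'rinsed' holds.
(b) Not entailed — Teo found the plate, not the sink; the sink belongs to the rinsing event.
(c) Not entailed — 'awkwardly' adds information not in the original event.
(d) Not entailed — 'cautiously' adds information not in the original event.
(e) Not entailed — 'calmly' adds information not in the original event.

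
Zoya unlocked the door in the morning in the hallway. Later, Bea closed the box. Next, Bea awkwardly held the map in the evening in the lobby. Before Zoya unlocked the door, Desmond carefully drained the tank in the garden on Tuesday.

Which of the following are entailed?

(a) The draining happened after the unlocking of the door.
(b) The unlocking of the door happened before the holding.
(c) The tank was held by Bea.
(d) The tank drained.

(a) Not entailed — the narrative places the draining before the unlocking, not after.
(b) Entailed — the narrative places the unlocking before the holding.
(c) Not entailed — Bea held the map, not the tank; the tank belongs to the draining event.
(d) Entailed — 'Desmond drained the tank' is causative; it entails the inchoative 'the tank drained'.

(b), (d)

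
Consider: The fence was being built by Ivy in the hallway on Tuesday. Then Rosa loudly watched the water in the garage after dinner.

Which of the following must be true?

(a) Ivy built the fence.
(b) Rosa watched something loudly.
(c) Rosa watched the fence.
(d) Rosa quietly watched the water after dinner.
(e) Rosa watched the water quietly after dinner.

(b)

(a) Not entailed — 'was building' is progressive on an accomplishment; it does not entail the completed 'built'.
(b) Entailed — this follows by dropping conjuncts from the watching event's description.
(c) Not entailed — Rosa watched the water, not the fence; the fence belongs to the building event.
(d) Not entailed — 'quietly' adds a manner not in (and inconsistent with) the original.
(e) Not entailed — 'quietly' adds a manner not in (and inconsistent with) the original.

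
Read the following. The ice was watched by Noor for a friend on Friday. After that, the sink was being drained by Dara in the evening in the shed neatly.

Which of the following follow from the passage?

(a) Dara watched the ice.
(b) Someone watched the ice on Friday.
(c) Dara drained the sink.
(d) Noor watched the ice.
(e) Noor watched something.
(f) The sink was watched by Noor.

(b), (d), (e)

(a) Not entailed — the passage has Noor watching the ice, not Dara.
(b) Entailed — this follows by dropping conjuncts from the watching event's description.
(c) Not entailed — 'was draining' is progressive on an accomplishment; it does not entail the completed 'drained'.
(d) Entailed — dropping 'on Friday', 'for a friend' leaves a sub-description the original still satisfies.
(e) Entailed — every conjunct here is already in the original watching event.
(f) Not entailed — Noor watched the ice, not the sink; the sink belongs to the draining event.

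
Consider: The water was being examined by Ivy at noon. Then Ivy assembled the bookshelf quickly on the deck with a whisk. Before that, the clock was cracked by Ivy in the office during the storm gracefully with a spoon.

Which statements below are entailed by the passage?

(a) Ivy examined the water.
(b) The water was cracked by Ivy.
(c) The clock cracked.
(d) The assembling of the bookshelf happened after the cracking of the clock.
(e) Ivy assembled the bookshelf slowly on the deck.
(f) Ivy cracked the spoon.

(a) Entailed — 'examine' is an activity; 'was examining' entails that some examining happened, so 'examined' holds.
(b) Not entailed — Ivy cracked the clock, not the water; the water belongs to the examining event.
(c) Entailed — 'Ivy cracked the clock' is causative; it entails the inchoative 'the clock cracked'.
(d) Entailed — the narrative places the cracking before the assembling.
(e) Not entailed — 'slowly' adds a manner not in (and inconsistent with) the original.
(f) Not entailed — the spoon is the instrument, not what was cracked.

(a), (c), (d)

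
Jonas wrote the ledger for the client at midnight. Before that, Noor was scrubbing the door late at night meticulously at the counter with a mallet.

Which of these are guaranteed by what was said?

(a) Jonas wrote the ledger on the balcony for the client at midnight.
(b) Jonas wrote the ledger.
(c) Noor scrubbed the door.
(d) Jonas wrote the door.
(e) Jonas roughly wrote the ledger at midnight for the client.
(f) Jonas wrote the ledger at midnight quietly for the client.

(a) Not entailed — 'on the balcony' adds information not in the original event.
(b) Entailed — the original entails any weakening of itself; this just drops 'for the client', 'at midnight'.
(c) Entailed — 'scrub' is an activity; 'was scrubbing' entails that some scrubbing happened, so 'scrubbed' holds.
(d) Not entailed — Jonas wrote the ledger, not the door; the door belongs to the scrubbing event.
(e) Not entailed — 'roughly' adds information not in the original event.
(f) Not entailed — 'quietly' adds information not in the original event.

(b), (c)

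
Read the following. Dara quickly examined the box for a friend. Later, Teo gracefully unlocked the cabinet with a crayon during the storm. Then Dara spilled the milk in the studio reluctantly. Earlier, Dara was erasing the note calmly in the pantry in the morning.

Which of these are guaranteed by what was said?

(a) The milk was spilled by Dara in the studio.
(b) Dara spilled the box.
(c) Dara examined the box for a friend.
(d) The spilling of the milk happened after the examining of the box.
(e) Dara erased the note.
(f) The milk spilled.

(a) Entailed — this follows by dropping conjuncts from the spilling event's description.
(b) Not entailed — Dara spilled the milk, not the box; the box belongs to the examining event.
(c) Entailed — dropping 'quickly' leaves a sub-description the original still satisfies.
(d) Entailed — the narrative places the examining before the spilling.
(e) Not entailed — 'was erasing' is progressive on an accomplishment; it does not entail the completed 'erased'.
(f) Entailed — 'Dara spilled the milk' is causative; it entails the inchoative 'the milk spilled'.

(a), (c), (d), (f)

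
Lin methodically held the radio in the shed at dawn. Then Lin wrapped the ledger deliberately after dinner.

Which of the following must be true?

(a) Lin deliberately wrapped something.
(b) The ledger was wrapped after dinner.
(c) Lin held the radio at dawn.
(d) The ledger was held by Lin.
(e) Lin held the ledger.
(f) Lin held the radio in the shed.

(a) Entailed — dropping 'after dinner' and generalizing the patient leaves a sub-description the original still satisfies.
(b) Entailed — this follows by dropping conjuncts from the wrapping event's description.
(c) Entailed — dropping 'methodically', 'in the shed' leaves a sub-description the original still satisfies.
(d) Not entailed — Lin held the radio, not the ledger; the ledger belongs to the wrapping event.
(e) Not entailed — Lin held the radio, not the ledger; the ledger belongs to the wrapping event.
(f) Entailed — dropping 'methodically', 'at dawn' leaves a sub-description the original still satisfies.

(a), (b), (c), (f)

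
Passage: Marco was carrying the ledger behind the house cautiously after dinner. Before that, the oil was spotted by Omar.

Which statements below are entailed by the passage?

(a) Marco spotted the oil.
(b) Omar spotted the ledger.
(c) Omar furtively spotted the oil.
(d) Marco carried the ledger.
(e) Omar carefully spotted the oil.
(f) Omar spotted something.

(a) Not entailed — the passage has Omar spotting the oil, not Marco.
(b) Not entailed — Omar spotted the oil, not the ledger; the ledger belongs to the carrying event.
(c) Not entailed — 'furtively' adds information not in the original event.
(d) Entailed — 'carry' is an activity; 'was carrying' entails that some carrying happened, so 'carried' holds.
(e) Not entailed — 'carefully' adds information not in the original event.
(f) Entailed — this follows by dropping conjuncts from the spotting event's description.

(d), (f)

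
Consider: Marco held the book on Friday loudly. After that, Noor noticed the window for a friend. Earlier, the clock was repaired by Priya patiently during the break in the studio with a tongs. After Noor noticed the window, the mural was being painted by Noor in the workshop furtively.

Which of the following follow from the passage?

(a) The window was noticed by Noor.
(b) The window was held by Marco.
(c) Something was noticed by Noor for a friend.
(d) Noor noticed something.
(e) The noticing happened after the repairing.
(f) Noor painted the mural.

(a) Entailed — dropping 'for a friend' leaves a sub-description the original still satisfies.
(b) Not entailed — Marco held the book, not the window; the window belongs to the noticing event.
(c) Entailed — every conjunct here is already in the original noticing event.
(d) Entailed — every conjunct here is already in the original noticing event.
(e) Entailed — the narrative places the repairing before the noticing.
(f) Not entailed — 'was painting' is progressive on an accomplishment; it does not entail the completed 'painted'.

(a), (c), (d), (e)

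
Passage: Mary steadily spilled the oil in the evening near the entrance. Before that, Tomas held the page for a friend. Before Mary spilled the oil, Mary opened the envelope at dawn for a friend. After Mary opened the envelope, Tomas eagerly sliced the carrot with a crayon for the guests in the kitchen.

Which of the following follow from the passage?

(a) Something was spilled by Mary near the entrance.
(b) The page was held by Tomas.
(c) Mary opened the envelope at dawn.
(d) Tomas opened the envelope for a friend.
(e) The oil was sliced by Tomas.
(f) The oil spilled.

(a) Entailed — the original entails any weakening of itself; this just drops 'steadily', 'in the evening' and generalizes the patient.
(b) Entailed — this follows by dropping conjuncts from the holding event's description.
(c) Entailed — dropping 'for a friend' leaves a sub-description the original still satisfies.
(d) Not entailed — the passage has Mary opening the envelope, not Tomas.
(e) Not entailed — Tomas sliced the carrot, not the oil; the oil belongs to the spilling event.
(f) Entailed — 'Mary spilled the oil' is causative; it entails the inchoative 'the oil spilled'.

(a), (b), (c), (f)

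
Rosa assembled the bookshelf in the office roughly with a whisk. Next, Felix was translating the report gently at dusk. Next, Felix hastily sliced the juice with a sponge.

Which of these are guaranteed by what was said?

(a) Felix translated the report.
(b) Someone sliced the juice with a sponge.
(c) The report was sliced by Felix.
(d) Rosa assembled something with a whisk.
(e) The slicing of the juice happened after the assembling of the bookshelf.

(a) Not entailed — 'was translating' is progressive on an accomplishment; it does not entail the completed 'translated'.
(b) Entailed — dropping 'hastily' and generalizing the agent leaves a sub-description the original still satisfies.
(c) Not entailed — Felix sliced the juice, not the report; the report belongs to the translating event.
(d) Entailed — dropping 'roughly', 'in the office' and generalizing the patient leaves a sub-description the original still satisfies.
(e) Entailed — the narrative places the assembling before the slicing.

(b), (d), (e)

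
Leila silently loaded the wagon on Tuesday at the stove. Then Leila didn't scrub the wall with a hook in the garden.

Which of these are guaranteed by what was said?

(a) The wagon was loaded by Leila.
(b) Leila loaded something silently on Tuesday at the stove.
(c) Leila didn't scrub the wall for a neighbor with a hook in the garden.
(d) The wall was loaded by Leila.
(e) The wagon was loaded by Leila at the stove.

(a) Entailed — every conjunct here is already in the original loading event.
(b) Entailed — every conjunct here is already in the original loading event.
(c) Entailed — under negation, adding a further restriction is entailed: if no such scrubbing event occurred, none occurred for a neighbor either.
(d) Not entailed — Leila loaded the wagon, not the wall; the wall belongs to the scrubbing event.
(e) Entailed — the original entails any weakening of itself; this just drops 'on Tuesday', 'silently'.

(a), (b), (c), (e)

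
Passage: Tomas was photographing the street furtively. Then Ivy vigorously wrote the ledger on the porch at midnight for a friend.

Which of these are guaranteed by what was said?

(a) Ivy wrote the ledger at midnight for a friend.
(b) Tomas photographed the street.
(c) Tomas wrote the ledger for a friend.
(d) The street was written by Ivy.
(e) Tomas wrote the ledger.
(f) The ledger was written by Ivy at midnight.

(a) Entailed — every conjunct here is already in the original writing event.
(b) Not entailed — 'was photographing' is progressive on an accomplishment; it does not entail the completed 'photographed'.
(c) Not entailed — the passage has Ivy writing the ledger, not Tomas.
(d) Not entailed — Ivy wrote the ledger, not the street; the street belongs to the photographing event.
(e) Not entailed — the passage has Ivy writing the ledger, not Tomas.
(f) Entailed — dropping 'on the porch', 'vigorously', 'for a friend' leaves a sub-description the original still satisfies.

(a), (f)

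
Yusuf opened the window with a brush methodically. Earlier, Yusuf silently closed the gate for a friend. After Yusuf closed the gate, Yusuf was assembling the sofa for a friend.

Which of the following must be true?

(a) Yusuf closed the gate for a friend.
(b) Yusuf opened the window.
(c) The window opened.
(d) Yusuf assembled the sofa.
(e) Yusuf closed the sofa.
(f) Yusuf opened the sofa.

(a) Entailed — this follows by dropping conjuncts from the closing event's description.
(b) Entailed — dropping 'with a brush', 'methodically' leaves a sub-description the original still satisfies.
(c) Entailed — 'Yusuf opened the window' is causative; it entails the inchoative 'the window opened'.
(d) Not entailed — 'was assembling' is progressive on an accomplishment; it does not entail the completed 'assembled'.
(e) Not entailed — Yusuf closed the gate, not the sofa; the sofa belongs to the assembling event.
(f) Not entailed — Yusuf opened the window, not the sofa; the sofa belongs to the assembling event.

(a), (b), (c)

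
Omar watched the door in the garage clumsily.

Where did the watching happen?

'in the garage' marks the location of the watching event.

in the garage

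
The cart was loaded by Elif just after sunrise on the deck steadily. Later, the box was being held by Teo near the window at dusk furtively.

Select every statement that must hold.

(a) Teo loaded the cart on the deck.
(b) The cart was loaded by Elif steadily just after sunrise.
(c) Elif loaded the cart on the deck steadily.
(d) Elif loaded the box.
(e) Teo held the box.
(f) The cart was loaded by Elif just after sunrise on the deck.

(b), (c), (e), (f)

(a) Not entailed — the passage has Elif loading the cart, not Teo.
(b) Entailed — the original entails any weakening of itself; this just drops 'on the deck'.
(c) Entailed — this follows by dropping conjuncts from the loading event's description.
(d) Not entailed — Elif loaded the cart, not the box; the box belongs to the holding event.
(e) Entailed — 'hold' is an activity; 'was holding' entails that some holding happened, so 'held' holds.
(f) Entailed — the original entails any weakening of itself; this just drops 'steadily'.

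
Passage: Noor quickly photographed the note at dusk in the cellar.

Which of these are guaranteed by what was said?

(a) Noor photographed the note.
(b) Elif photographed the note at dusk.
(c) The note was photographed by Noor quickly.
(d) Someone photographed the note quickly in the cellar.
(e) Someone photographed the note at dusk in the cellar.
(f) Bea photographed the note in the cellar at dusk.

(a) Entailed — the original entails any weakening of itself; this just drops 'at dusk', 'quickly', 'in the cellar'.
(b) Not entailed — the passage has Noor photographing the note, not Elif.
(c) Entailed — the original entails any weakening of itself; this just drops 'at dusk', 'in the cellar'.
(d) Entailed — every conjunct here is already in the original photographing event.
(e) Entailed — every conjunct here is already in the original photographing event.
(f) Not entailed — the passage has Noor photographing the note, not Bea.

(a), (c), (d), (e)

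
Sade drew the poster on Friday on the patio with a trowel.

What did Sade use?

a trowel

'with a trowel' marks the instrument of the drawing event.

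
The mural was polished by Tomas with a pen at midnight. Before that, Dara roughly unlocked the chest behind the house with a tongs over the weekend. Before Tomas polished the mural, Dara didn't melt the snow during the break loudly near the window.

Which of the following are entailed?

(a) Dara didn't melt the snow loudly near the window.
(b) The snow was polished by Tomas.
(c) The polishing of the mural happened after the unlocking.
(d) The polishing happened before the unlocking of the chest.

(a) Not entailed — dropping 'during the break' under negation is not valid — the original leaves open that Dara melted the snow some other way.
(b) Not entailed — Tomas polished the mural, not the snow; the snow belongs to the melting event.
(c) Entailed — the narrative places the unlocking before the polishing.
(d) Not entailed — the narrative places the unlocking before the polishing, not after.

(c)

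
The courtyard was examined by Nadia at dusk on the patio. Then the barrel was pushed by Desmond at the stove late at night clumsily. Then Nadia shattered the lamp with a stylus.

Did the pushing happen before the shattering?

yes

The narrative orders the pushing before the shattering.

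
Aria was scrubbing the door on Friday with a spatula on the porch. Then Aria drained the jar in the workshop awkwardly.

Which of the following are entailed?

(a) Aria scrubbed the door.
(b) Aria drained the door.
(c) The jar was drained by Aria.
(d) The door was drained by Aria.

(a) Entailed — 'scrub' is an activity; 'was scrubbing' entails that some scrubbing happened, so 'scrubbed' holds.
(b) Not entailed — Aria drained the jar, not the door; the door belongs to the scrubbing event.
(c) Entailed — the original entails any weakening of itself; this just drops 'in the workshop', 'awkwardly'.
(d) Not entailed — Aria drained the jar, not the door; the door belongs to the scrubbing event.

(a), (c)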